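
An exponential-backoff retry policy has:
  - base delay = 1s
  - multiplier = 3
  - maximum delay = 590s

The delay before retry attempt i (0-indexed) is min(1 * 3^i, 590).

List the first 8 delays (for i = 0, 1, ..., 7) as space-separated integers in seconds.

Computing each delay:
  i=0: min(1*3^0, 590) = 1
  i=1: min(1*3^1, 590) = 3
  i=2: min(1*3^2, 590) = 9
  i=3: min(1*3^3, 590) = 27
  i=4: min(1*3^4, 590) = 81
  i=5: min(1*3^5, 590) = 243
  i=6: min(1*3^6, 590) = 590
  i=7: min(1*3^7, 590) = 590

Answer: 1 3 9 27 81 243 590 590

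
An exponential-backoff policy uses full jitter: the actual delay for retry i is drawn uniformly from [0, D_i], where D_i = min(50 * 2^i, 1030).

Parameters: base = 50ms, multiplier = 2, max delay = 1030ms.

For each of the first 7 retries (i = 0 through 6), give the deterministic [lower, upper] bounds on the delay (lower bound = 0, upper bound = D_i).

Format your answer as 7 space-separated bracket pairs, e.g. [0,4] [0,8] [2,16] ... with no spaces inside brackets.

Computing bounds per retry:
  i=0: D_i=min(50*2^0,1030)=50, bounds=[0,50]
  i=1: D_i=min(50*2^1,1030)=100, bounds=[0,100]
  i=2: D_i=min(50*2^2,1030)=200, bounds=[0,200]
  i=3: D_i=min(50*2^3,1030)=400, bounds=[0,400]
  i=4: D_i=min(50*2^4,1030)=800, bounds=[0,800]
  i=5: D_i=min(50*2^5,1030)=1030, bounds=[0,1030]
  i=6: D_i=min(50*2^6,1030)=1030, bounds=[0,1030]

Answer: [0,50] [0,100] [0,200] [0,400] [0,800] [0,1030] [0,1030]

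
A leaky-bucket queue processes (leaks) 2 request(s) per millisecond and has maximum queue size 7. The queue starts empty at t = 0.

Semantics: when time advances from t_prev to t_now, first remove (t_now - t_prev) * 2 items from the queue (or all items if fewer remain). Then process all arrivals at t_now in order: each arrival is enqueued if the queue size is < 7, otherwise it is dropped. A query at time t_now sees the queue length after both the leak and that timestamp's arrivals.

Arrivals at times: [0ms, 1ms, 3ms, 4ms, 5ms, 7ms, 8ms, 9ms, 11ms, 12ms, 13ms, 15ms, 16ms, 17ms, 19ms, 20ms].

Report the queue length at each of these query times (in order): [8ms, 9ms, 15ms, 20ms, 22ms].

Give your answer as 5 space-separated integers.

Answer: 1 1 1 1 0

Derivation:
Queue lengths at query times:
  query t=8ms: backlog = 1
  query t=9ms: backlog = 1
  query t=15ms: backlog = 1
  query t=20ms: backlog = 1
  query t=22ms: backlog = 0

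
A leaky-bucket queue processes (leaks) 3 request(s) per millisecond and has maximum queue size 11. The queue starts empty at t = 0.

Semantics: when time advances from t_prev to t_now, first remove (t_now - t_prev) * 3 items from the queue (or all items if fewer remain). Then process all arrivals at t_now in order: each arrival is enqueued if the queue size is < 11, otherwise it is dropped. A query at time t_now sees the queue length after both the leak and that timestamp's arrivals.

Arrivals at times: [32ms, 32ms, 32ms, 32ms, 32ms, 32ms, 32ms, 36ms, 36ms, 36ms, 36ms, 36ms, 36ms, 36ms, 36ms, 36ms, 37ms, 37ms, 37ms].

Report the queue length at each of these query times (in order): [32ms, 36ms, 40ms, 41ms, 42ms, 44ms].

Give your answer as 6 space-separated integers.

Queue lengths at query times:
  query t=32ms: backlog = 7
  query t=36ms: backlog = 9
  query t=40ms: backlog = 0
  query t=41ms: backlog = 0
  query t=42ms: backlog = 0
  query t=44ms: backlog = 0

Answer: 7 9 0 0 0 0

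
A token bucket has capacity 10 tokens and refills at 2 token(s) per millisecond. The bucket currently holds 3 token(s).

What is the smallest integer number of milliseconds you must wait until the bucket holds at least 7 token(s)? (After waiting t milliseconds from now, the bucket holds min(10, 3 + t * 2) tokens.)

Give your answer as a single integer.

Need 3 + t * 2 >= 7, so t >= 4/2.
Smallest integer t = ceil(4/2) = 2.

Answer: 2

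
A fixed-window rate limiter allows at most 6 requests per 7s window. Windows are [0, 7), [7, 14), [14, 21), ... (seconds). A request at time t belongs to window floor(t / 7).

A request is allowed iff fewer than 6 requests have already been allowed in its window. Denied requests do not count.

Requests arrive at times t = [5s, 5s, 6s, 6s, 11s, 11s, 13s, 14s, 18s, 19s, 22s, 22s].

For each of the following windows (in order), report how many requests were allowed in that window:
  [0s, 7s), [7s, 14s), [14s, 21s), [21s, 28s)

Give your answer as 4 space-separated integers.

Processing requests:
  req#1 t=5s (window 0): ALLOW
  req#2 t=5s (window 0): ALLOW
  req#3 t=6s (window 0): ALLOW
  req#4 t=6s (window 0): ALLOW
  req#5 t=11s (window 1): ALLOW
  req#6 t=11s (window 1): ALLOW
  req#7 t=13s (window 1): ALLOW
  req#8 t=14s (window 2): ALLOW
  req#9 t=18s (window 2): ALLOW
  req#10 t=19s (window 2): ALLOW
  req#11 t=22s (window 3): ALLOW
  req#12 t=22s (window 3): ALLOW

Allowed counts by window: 4 3 3 2

Answer: 4 3 3 2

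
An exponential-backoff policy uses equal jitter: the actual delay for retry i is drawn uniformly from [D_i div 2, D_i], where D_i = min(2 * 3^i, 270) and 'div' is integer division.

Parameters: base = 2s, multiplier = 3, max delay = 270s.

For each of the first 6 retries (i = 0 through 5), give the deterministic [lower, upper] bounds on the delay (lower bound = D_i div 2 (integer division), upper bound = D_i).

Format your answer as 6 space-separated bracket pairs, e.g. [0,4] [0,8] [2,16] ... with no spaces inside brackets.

Computing bounds per retry:
  i=0: D_i=min(2*3^0,270)=2, bounds=[1,2]
  i=1: D_i=min(2*3^1,270)=6, bounds=[3,6]
  i=2: D_i=min(2*3^2,270)=18, bounds=[9,18]
  i=3: D_i=min(2*3^3,270)=54, bounds=[27,54]
  i=4: D_i=min(2*3^4,270)=162, bounds=[81,162]
  i=5: D_i=min(2*3^5,270)=270, bounds=[135,270]

Answer: [1,2] [3,6] [9,18] [27,54] [81,162] [135,270]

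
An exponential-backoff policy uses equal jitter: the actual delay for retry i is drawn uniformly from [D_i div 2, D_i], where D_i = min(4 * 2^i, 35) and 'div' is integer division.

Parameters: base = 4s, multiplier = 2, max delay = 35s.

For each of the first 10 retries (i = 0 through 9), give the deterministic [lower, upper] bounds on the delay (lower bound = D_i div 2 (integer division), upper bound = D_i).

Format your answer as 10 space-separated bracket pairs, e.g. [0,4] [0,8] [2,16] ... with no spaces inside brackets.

Answer: [2,4] [4,8] [8,16] [16,32] [17,35] [17,35] [17,35] [17,35] [17,35] [17,35]

Derivation:
Computing bounds per retry:
  i=0: D_i=min(4*2^0,35)=4, bounds=[2,4]
  i=1: D_i=min(4*2^1,35)=8, bounds=[4,8]
  i=2: D_i=min(4*2^2,35)=16, bounds=[8,16]
  i=3: D_i=min(4*2^3,35)=32, bounds=[16,32]
  i=4: D_i=min(4*2^4,35)=35, bounds=[17,35]
  i=5: D_i=min(4*2^5,35)=35, bounds=[17,35]
  i=6: D_i=min(4*2^6,35)=35, bounds=[17,35]
  i=7: D_i=min(4*2^7,35)=35, bounds=[17,35]
  i=8: D_i=min(4*2^8,35)=35, bounds=[17,35]
  i=9: D_i=min(4*2^9,35)=35, bounds=[17,35]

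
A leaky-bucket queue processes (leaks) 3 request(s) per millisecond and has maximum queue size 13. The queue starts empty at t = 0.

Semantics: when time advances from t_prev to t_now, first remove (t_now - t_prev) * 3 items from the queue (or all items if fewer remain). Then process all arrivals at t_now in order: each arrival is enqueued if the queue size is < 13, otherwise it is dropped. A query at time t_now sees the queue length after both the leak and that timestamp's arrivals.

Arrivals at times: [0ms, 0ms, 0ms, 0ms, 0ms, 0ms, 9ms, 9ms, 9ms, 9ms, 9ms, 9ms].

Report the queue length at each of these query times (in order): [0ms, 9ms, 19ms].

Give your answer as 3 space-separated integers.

Queue lengths at query times:
  query t=0ms: backlog = 6
  query t=9ms: backlog = 6
  query t=19ms: backlog = 0

Answer: 6 6 0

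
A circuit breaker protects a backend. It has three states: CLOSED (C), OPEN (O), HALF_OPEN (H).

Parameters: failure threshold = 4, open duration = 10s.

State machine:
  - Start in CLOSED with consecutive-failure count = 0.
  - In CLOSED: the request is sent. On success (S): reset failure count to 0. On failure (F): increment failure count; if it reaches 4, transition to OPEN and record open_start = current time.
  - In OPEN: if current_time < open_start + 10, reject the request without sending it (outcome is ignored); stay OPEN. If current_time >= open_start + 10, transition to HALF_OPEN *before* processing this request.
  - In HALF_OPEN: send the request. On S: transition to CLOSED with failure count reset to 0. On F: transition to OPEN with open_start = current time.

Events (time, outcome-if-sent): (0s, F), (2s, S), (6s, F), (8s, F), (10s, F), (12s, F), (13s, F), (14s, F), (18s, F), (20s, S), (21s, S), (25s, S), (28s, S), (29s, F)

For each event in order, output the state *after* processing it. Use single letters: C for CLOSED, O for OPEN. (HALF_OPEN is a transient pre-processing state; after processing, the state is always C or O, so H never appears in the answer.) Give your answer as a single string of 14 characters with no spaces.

State after each event:
  event#1 t=0s outcome=F: state=CLOSED
  event#2 t=2s outcome=S: state=CLOSED
  event#3 t=6s outcome=F: state=CLOSED
  event#4 t=8s outcome=F: state=CLOSED
  event#5 t=10s outcome=F: state=CLOSED
  event#6 t=12s outcome=F: state=OPEN
  event#7 t=13s outcome=F: state=OPEN
  event#8 t=14s outcome=F: state=OPEN
  event#9 t=18s outcome=F: state=OPEN
  event#10 t=20s outcome=S: state=OPEN
  event#11 t=21s outcome=S: state=OPEN
  event#12 t=25s outcome=S: state=CLOSED
  event#13 t=28s outcome=S: state=CLOSED
  event#14 t=29s outcome=F: state=CLOSED

Answer: CCCCCOOOOOOCCC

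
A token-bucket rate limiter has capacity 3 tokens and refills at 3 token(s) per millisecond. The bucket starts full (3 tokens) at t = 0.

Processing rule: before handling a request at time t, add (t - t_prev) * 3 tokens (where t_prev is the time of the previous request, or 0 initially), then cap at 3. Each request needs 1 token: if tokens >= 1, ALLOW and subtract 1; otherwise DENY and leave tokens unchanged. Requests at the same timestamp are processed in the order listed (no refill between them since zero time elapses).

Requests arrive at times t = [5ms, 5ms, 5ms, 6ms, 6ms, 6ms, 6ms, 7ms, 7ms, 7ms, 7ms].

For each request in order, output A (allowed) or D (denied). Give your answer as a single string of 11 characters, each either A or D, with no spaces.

Answer: AAAAAADAAAD

Derivation:
Simulating step by step:
  req#1 t=5ms: ALLOW
  req#2 t=5ms: ALLOW
  req#3 t=5ms: ALLOW
  req#4 t=6ms: ALLOW
  req#5 t=6ms: ALLOW
  req#6 t=6ms: ALLOW
  req#7 t=6ms: DENY
  req#8 t=7ms: ALLOW
  req#9 t=7ms: ALLOW
  req#10 t=7ms: ALLOW
  req#11 t=7ms: DENY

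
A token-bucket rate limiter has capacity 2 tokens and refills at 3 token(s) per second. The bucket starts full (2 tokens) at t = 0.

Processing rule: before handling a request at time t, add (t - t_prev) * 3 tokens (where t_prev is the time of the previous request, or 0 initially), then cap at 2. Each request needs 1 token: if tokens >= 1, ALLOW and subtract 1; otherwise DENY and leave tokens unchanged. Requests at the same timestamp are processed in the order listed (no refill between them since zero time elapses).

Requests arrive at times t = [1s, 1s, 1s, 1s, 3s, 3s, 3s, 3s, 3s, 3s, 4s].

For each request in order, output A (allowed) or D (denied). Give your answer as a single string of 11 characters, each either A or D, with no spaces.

Answer: AADDAADDDDA

Derivation:
Simulating step by step:
  req#1 t=1s: ALLOW
  req#2 t=1s: ALLOW
  req#3 t=1s: DENY
  req#4 t=1s: DENY
  req#5 t=3s: ALLOW
  req#6 t=3s: ALLOW
  req#7 t=3s: DENY
  req#8 t=3s: DENY
  req#9 t=3s: DENY
  req#10 t=3s: DENY
  req#11 t=4s: ALLOW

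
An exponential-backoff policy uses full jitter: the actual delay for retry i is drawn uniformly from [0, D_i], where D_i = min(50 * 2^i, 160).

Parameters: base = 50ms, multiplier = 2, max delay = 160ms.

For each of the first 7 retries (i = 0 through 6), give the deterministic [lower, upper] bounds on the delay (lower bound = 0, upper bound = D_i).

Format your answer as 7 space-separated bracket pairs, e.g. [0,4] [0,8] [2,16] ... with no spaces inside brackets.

Computing bounds per retry:
  i=0: D_i=min(50*2^0,160)=50, bounds=[0,50]
  i=1: D_i=min(50*2^1,160)=100, bounds=[0,100]
  i=2: D_i=min(50*2^2,160)=160, bounds=[0,160]
  i=3: D_i=min(50*2^3,160)=160, bounds=[0,160]
  i=4: D_i=min(50*2^4,160)=160, bounds=[0,160]
  i=5: D_i=min(50*2^5,160)=160, bounds=[0,160]
  i=6: D_i=min(50*2^6,160)=160, bounds=[0,160]

Answer: [0,50] [0,100] [0,160] [0,160] [0,160] [0,160] [0,160]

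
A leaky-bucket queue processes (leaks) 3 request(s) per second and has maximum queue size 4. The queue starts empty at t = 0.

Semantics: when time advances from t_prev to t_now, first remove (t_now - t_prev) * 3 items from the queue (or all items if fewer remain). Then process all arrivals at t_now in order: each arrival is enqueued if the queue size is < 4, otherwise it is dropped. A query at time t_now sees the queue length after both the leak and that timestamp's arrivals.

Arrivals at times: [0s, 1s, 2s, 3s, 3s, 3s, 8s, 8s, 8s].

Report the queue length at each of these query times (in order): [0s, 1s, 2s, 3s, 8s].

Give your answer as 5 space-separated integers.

Queue lengths at query times:
  query t=0s: backlog = 1
  query t=1s: backlog = 1
  query t=2s: backlog = 1
  query t=3s: backlog = 3
  query t=8s: backlog = 3

Answer: 1 1 1 3 3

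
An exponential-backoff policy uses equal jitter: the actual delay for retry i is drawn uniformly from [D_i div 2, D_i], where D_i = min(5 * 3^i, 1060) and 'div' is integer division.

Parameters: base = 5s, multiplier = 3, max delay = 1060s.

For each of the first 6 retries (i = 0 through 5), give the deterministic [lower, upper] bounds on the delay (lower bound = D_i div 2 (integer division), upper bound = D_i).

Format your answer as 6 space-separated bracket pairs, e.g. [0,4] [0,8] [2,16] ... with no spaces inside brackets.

Answer: [2,5] [7,15] [22,45] [67,135] [202,405] [530,1060]

Derivation:
Computing bounds per retry:
  i=0: D_i=min(5*3^0,1060)=5, bounds=[2,5]
  i=1: D_i=min(5*3^1,1060)=15, bounds=[7,15]
  i=2: D_i=min(5*3^2,1060)=45, bounds=[22,45]
  i=3: D_i=min(5*3^3,1060)=135, bounds=[67,135]
  i=4: D_i=min(5*3^4,1060)=405, bounds=[202,405]
  i=5: D_i=min(5*3^5,1060)=1060, bounds=[530,1060]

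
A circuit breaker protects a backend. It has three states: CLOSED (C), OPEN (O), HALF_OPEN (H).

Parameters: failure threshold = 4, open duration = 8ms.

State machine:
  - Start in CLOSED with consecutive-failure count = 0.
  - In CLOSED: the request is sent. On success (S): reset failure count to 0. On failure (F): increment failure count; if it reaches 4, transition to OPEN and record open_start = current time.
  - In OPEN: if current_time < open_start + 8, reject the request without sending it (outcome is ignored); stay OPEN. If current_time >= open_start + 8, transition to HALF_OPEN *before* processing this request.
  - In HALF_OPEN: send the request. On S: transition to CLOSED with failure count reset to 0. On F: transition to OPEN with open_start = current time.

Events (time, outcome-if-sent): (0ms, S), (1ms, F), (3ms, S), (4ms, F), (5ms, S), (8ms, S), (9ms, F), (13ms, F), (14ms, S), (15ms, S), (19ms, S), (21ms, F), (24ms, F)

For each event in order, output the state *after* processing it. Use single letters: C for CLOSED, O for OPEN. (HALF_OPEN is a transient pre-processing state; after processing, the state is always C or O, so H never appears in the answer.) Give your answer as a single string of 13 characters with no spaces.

Answer: CCCCCCCCCCCCC

Derivation:
State after each event:
  event#1 t=0ms outcome=S: state=CLOSED
  event#2 t=1ms outcome=F: state=CLOSED
  event#3 t=3ms outcome=S: state=CLOSED
  event#4 t=4ms outcome=F: state=CLOSED
  event#5 t=5ms outcome=S: state=CLOSED
  event#6 t=8ms outcome=S: state=CLOSED
  event#7 t=9ms outcome=F: state=CLOSED
  event#8 t=13ms outcome=F: state=CLOSED
  event#9 t=14ms outcome=S: state=CLOSED
  event#10 t=15ms outcome=S: state=CLOSED
  event#11 t=19ms outcome=S: state=CLOSED
  event#12 t=21ms outcome=F: state=CLOSED
  event#13 t=24ms outcome=F: state=CLOSED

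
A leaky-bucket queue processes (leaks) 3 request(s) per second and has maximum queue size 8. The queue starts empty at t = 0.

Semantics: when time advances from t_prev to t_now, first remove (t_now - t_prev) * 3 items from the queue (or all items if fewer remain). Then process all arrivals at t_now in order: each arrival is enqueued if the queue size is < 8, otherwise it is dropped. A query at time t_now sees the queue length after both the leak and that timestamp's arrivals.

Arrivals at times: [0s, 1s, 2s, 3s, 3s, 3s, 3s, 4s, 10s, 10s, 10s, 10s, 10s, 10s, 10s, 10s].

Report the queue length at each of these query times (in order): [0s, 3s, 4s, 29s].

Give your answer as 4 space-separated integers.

Answer: 1 4 2 0

Derivation:
Queue lengths at query times:
  query t=0s: backlog = 1
  query t=3s: backlog = 4
  query t=4s: backlog = 2
  query t=29s: backlog = 0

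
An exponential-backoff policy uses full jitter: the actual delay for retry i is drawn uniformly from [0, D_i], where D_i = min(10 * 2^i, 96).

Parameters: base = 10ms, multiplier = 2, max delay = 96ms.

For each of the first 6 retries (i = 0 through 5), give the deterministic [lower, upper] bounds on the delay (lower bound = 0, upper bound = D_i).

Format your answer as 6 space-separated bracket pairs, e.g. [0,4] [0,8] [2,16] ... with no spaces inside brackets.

Computing bounds per retry:
  i=0: D_i=min(10*2^0,96)=10, bounds=[0,10]
  i=1: D_i=min(10*2^1,96)=20, bounds=[0,20]
  i=2: D_i=min(10*2^2,96)=40, bounds=[0,40]
  i=3: D_i=min(10*2^3,96)=80, bounds=[0,80]
  i=4: D_i=min(10*2^4,96)=96, bounds=[0,96]
  i=5: D_i=min(10*2^5,96)=96, bounds=[0,96]

Answer: [0,10] [0,20] [0,40] [0,80] [0,96] [0,96]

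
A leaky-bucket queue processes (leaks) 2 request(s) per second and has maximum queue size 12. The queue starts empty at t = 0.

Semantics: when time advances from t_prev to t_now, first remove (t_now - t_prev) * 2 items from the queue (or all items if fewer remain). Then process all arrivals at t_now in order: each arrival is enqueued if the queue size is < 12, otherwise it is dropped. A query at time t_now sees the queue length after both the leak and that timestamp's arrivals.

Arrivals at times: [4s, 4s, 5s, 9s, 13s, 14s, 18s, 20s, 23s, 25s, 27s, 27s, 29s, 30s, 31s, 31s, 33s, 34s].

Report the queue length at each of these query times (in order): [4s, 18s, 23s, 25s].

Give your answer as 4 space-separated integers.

Queue lengths at query times:
  query t=4s: backlog = 2
  query t=18s: backlog = 1
  query t=23s: backlog = 1
  query t=25s: backlog = 1

Answer: 2 1 1 1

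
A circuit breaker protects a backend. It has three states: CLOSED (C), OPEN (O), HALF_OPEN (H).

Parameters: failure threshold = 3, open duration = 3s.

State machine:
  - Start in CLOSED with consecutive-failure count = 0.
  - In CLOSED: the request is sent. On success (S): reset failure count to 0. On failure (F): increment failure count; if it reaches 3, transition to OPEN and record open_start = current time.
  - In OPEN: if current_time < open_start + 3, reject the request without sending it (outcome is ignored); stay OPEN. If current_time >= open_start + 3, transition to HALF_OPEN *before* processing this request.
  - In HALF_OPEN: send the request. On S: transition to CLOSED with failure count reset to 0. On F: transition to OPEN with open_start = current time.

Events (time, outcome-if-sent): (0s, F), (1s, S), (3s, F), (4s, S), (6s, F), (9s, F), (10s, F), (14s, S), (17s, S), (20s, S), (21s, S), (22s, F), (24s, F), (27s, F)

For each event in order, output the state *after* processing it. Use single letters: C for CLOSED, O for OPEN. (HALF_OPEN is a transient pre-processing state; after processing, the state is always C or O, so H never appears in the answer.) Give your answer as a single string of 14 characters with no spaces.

Answer: CCCCCCOCCCCCCO

Derivation:
State after each event:
  event#1 t=0s outcome=F: state=CLOSED
  event#2 t=1s outcome=S: state=CLOSED
  event#3 t=3s outcome=F: state=CLOSED
  event#4 t=4s outcome=S: state=CLOSED
  event#5 t=6s outcome=F: state=CLOSED
  event#6 t=9s outcome=F: state=CLOSED
  event#7 t=10s outcome=F: state=OPEN
  event#8 t=14s outcome=S: state=CLOSED
  event#9 t=17s outcome=S: state=CLOSED
  event#10 t=20s outcome=S: state=CLOSED
  event#11 t=21s outcome=S: state=CLOSED
  event#12 t=22s outcome=F: state=CLOSED
  event#13 t=24s outcome=F: state=CLOSED
  event#14 t=27s outcome=F: state=OPEN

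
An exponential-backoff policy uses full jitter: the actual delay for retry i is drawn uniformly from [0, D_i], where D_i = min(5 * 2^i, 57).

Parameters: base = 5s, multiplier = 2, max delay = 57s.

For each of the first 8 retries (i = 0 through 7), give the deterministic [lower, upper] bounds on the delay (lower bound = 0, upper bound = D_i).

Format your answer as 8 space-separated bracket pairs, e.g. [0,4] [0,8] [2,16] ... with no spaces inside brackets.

Computing bounds per retry:
  i=0: D_i=min(5*2^0,57)=5, bounds=[0,5]
  i=1: D_i=min(5*2^1,57)=10, bounds=[0,10]
  i=2: D_i=min(5*2^2,57)=20, bounds=[0,20]
  i=3: D_i=min(5*2^3,57)=40, bounds=[0,40]
  i=4: D_i=min(5*2^4,57)=57, bounds=[0,57]
  i=5: D_i=min(5*2^5,57)=57, bounds=[0,57]
  i=6: D_i=min(5*2^6,57)=57, bounds=[0,57]
  i=7: D_i=min(5*2^7,57)=57, bounds=[0,57]

Answer: [0,5] [0,10] [0,20] [0,40] [0,57] [0,57] [0,57] [0,57]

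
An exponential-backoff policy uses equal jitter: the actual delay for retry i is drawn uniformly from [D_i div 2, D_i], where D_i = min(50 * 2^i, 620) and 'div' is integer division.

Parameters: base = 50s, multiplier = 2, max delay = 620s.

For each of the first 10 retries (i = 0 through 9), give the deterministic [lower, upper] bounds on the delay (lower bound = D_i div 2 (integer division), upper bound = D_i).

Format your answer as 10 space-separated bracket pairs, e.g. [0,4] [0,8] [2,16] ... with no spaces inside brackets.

Computing bounds per retry:
  i=0: D_i=min(50*2^0,620)=50, bounds=[25,50]
  i=1: D_i=min(50*2^1,620)=100, bounds=[50,100]
  i=2: D_i=min(50*2^2,620)=200, bounds=[100,200]
  i=3: D_i=min(50*2^3,620)=400, bounds=[200,400]
  i=4: D_i=min(50*2^4,620)=620, bounds=[310,620]
  i=5: D_i=min(50*2^5,620)=620, bounds=[310,620]
  i=6: D_i=min(50*2^6,620)=620, bounds=[310,620]
  i=7: D_i=min(50*2^7,620)=620, bounds=[310,620]
  i=8: D_i=min(50*2^8,620)=620, bounds=[310,620]
  i=9: D_i=min(50*2^9,620)=620, bounds=[310,620]

Answer: [25,50] [50,100] [100,200] [200,400] [310,620] [310,620] [310,620] [310,620] [310,620] [310,620]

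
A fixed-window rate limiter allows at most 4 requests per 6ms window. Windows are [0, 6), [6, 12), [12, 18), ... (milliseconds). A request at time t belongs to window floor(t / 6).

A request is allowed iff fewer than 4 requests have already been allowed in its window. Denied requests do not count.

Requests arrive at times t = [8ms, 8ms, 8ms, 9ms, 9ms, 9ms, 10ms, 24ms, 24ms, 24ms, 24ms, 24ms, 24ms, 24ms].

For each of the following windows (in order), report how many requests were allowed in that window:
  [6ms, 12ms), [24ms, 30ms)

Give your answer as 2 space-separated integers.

Processing requests:
  req#1 t=8ms (window 1): ALLOW
  req#2 t=8ms (window 1): ALLOW
  req#3 t=8ms (window 1): ALLOW
  req#4 t=9ms (window 1): ALLOW
  req#5 t=9ms (window 1): DENY
  req#6 t=9ms (window 1): DENY
  req#7 t=10ms (window 1): DENY
  req#8 t=24ms (window 4): ALLOW
  req#9 t=24ms (window 4): ALLOW
  req#10 t=24ms (window 4): ALLOW
  req#11 t=24ms (window 4): ALLOW
  req#12 t=24ms (window 4): DENY
  req#13 t=24ms (window 4): DENY
  req#14 t=24ms (window 4): DENY

Allowed counts by window: 4 4

Answer: 4 4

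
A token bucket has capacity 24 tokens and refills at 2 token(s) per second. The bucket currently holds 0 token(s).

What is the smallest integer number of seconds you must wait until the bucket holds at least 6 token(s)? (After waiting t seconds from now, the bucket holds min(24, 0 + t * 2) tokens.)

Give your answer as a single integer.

Answer: 3

Derivation:
Need 0 + t * 2 >= 6, so t >= 6/2.
Smallest integer t = ceil(6/2) = 3.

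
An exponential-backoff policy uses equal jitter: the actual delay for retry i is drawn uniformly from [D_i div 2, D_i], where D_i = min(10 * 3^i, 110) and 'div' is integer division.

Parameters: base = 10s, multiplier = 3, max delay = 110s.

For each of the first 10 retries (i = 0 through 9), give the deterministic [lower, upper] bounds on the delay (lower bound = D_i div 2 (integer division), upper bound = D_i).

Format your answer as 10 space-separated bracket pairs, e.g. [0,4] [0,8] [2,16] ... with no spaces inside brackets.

Answer: [5,10] [15,30] [45,90] [55,110] [55,110] [55,110] [55,110] [55,110] [55,110] [55,110]

Derivation:
Computing bounds per retry:
  i=0: D_i=min(10*3^0,110)=10, bounds=[5,10]
  i=1: D_i=min(10*3^1,110)=30, bounds=[15,30]
  i=2: D_i=min(10*3^2,110)=90, bounds=[45,90]
  i=3: D_i=min(10*3^3,110)=110, bounds=[55,110]
  i=4: D_i=min(10*3^4,110)=110, bounds=[55,110]
  i=5: D_i=min(10*3^5,110)=110, bounds=[55,110]
  i=6: D_i=min(10*3^6,110)=110, bounds=[55,110]
  i=7: D_i=min(10*3^7,110)=110, bounds=[55,110]
  i=8: D_i=min(10*3^8,110)=110, bounds=[55,110]
  i=9: D_i=min(10*3^9,110)=110, bounds=[55,110]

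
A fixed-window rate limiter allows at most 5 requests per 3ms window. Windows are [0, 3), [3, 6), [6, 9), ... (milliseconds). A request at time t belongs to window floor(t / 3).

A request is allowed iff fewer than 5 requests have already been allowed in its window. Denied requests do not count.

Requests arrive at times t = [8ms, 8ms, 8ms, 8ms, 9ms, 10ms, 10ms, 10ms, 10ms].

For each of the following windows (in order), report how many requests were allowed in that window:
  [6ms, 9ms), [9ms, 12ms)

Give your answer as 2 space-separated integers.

Answer: 4 5

Derivation:
Processing requests:
  req#1 t=8ms (window 2): ALLOW
  req#2 t=8ms (window 2): ALLOW
  req#3 t=8ms (window 2): ALLOW
  req#4 t=8ms (window 2): ALLOW
  req#5 t=9ms (window 3): ALLOW
  req#6 t=10ms (window 3): ALLOW
  req#7 t=10ms (window 3): ALLOW
  req#8 t=10ms (window 3): ALLOW
  req#9 t=10ms (window 3): ALLOW

Allowed counts by window: 4 5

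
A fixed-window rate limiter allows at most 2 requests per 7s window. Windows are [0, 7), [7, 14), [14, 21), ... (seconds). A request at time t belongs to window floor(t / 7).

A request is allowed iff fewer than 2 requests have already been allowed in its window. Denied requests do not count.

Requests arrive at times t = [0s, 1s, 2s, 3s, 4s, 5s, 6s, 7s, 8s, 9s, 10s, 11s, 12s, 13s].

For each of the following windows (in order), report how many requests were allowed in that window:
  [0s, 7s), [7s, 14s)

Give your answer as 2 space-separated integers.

Answer: 2 2

Derivation:
Processing requests:
  req#1 t=0s (window 0): ALLOW
  req#2 t=1s (window 0): ALLOW
  req#3 t=2s (window 0): DENY
  req#4 t=3s (window 0): DENY
  req#5 t=4s (window 0): DENY
  req#6 t=5s (window 0): DENY
  req#7 t=6s (window 0): DENY
  req#8 t=7s (window 1): ALLOW
  req#9 t=8s (window 1): ALLOW
  req#10 t=9s (window 1): DENY
  req#11 t=10s (window 1): DENY
  req#12 t=11s (window 1): DENY
  req#13 t=12s (window 1): DENY
  req#14 t=13s (window 1): DENY

Allowed counts by window: 2 2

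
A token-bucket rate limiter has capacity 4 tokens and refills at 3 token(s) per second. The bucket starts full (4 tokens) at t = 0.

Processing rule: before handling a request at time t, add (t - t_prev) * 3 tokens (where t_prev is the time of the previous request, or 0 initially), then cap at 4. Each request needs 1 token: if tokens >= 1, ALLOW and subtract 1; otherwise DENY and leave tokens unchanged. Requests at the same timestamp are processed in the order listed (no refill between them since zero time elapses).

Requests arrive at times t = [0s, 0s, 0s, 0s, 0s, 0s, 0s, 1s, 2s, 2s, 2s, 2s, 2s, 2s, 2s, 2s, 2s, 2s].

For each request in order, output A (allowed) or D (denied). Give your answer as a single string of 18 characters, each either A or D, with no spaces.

Answer: AAAADDDAAAAADDDDDD

Derivation:
Simulating step by step:
  req#1 t=0s: ALLOW
  req#2 t=0s: ALLOW
  req#3 t=0s: ALLOW
  req#4 t=0s: ALLOW
  req#5 t=0s: DENY
  req#6 t=0s: DENY
  req#7 t=0s: DENY
  req#8 t=1s: ALLOW
  req#9 t=2s: ALLOW
  req#10 t=2s: ALLOW
  req#11 t=2s: ALLOW
  req#12 t=2s: ALLOW
  req#13 t=2s: DENY
  req#14 t=2s: DENY
  req#15 t=2s: DENY
  req#16 t=2s: DENY
  req#17 t=2s: DENY
  req#18 t=2s: DENY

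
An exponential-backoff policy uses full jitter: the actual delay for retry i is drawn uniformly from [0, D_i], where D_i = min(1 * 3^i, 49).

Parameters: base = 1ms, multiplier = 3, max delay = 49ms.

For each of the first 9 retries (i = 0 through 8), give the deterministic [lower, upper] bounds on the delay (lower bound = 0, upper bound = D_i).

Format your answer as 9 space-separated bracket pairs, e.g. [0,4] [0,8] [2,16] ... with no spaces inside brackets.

Computing bounds per retry:
  i=0: D_i=min(1*3^0,49)=1, bounds=[0,1]
  i=1: D_i=min(1*3^1,49)=3, bounds=[0,3]
  i=2: D_i=min(1*3^2,49)=9, bounds=[0,9]
  i=3: D_i=min(1*3^3,49)=27, bounds=[0,27]
  i=4: D_i=min(1*3^4,49)=49, bounds=[0,49]
  i=5: D_i=min(1*3^5,49)=49, bounds=[0,49]
  i=6: D_i=min(1*3^6,49)=49, bounds=[0,49]
  i=7: D_i=min(1*3^7,49)=49, bounds=[0,49]
  i=8: D_i=min(1*3^8,49)=49, bounds=[0,49]

Answer: [0,1] [0,3] [0,9] [0,27] [0,49] [0,49] [0,49] [0,49] [0,49]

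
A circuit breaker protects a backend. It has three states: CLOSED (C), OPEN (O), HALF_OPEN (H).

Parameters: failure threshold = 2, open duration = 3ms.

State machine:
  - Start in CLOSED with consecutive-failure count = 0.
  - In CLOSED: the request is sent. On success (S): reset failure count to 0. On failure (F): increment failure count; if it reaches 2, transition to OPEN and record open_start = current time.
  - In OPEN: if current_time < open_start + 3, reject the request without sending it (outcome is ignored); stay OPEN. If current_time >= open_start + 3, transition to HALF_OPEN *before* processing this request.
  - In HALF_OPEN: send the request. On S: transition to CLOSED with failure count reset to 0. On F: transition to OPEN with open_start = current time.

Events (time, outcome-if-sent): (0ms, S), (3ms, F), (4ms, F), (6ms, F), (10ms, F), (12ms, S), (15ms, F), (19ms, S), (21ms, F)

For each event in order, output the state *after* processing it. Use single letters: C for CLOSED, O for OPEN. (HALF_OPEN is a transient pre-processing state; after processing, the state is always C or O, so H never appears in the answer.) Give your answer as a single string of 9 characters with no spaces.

State after each event:
  event#1 t=0ms outcome=S: state=CLOSED
  event#2 t=3ms outcome=F: state=CLOSED
  event#3 t=4ms outcome=F: state=OPEN
  event#4 t=6ms outcome=F: state=OPEN
  event#5 t=10ms outcome=F: state=OPEN
  event#6 t=12ms outcome=S: state=OPEN
  event#7 t=15ms outcome=F: state=OPEN
  event#8 t=19ms outcome=S: state=CLOSED
  event#9 t=21ms outcome=F: state=CLOSED

Answer: CCOOOOOCC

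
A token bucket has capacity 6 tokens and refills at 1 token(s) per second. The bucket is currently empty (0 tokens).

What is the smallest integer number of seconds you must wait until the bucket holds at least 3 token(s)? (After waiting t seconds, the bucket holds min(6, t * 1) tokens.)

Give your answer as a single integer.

Need t * 1 >= 3, so t >= 3/1.
Smallest integer t = ceil(3/1) = 3.

Answer: 3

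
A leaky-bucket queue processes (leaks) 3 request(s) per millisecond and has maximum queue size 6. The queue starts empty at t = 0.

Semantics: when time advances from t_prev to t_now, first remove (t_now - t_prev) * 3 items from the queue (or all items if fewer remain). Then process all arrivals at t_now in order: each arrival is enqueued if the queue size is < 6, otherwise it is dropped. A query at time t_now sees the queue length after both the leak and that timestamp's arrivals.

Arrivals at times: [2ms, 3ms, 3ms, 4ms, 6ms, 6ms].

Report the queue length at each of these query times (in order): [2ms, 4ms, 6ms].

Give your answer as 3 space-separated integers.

Answer: 1 1 2

Derivation:
Queue lengths at query times:
  query t=2ms: backlog = 1
  query t=4ms: backlog = 1
  query t=6ms: backlog = 2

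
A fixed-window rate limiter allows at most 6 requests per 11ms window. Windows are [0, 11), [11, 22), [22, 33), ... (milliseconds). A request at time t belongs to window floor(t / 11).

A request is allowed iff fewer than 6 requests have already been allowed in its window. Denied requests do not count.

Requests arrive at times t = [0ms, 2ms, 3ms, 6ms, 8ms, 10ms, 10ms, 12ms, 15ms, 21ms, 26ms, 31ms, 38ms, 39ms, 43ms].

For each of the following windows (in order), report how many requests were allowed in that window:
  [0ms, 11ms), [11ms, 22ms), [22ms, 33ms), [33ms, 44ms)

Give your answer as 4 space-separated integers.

Processing requests:
  req#1 t=0ms (window 0): ALLOW
  req#2 t=2ms (window 0): ALLOW
  req#3 t=3ms (window 0): ALLOW
  req#4 t=6ms (window 0): ALLOW
  req#5 t=8ms (window 0): ALLOW
  req#6 t=10ms (window 0): ALLOW
  req#7 t=10ms (window 0): DENY
  req#8 t=12ms (window 1): ALLOW
  req#9 t=15ms (window 1): ALLOW
  req#10 t=21ms (window 1): ALLOW
  req#11 t=26ms (window 2): ALLOW
  req#12 t=31ms (window 2): ALLOW
  req#13 t=38ms (window 3): ALLOW
  req#14 t=39ms (window 3): ALLOW
  req#15 t=43ms (window 3): ALLOW

Allowed counts by window: 6 3 2 3

Answer: 6 3 2 3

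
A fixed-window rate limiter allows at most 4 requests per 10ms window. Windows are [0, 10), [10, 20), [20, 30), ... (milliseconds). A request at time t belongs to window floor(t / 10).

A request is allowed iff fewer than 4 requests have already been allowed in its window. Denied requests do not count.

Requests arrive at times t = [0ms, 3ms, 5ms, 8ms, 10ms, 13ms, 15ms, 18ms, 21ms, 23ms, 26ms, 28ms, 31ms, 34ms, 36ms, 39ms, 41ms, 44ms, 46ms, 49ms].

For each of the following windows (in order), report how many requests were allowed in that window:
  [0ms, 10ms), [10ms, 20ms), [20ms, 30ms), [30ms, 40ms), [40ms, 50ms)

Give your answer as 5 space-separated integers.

Answer: 4 4 4 4 4

Derivation:
Processing requests:
  req#1 t=0ms (window 0): ALLOW
  req#2 t=3ms (window 0): ALLOW
  req#3 t=5ms (window 0): ALLOW
  req#4 t=8ms (window 0): ALLOW
  req#5 t=10ms (window 1): ALLOW
  req#6 t=13ms (window 1): ALLOW
  req#7 t=15ms (window 1): ALLOW
  req#8 t=18ms (window 1): ALLOW
  req#9 t=21ms (window 2): ALLOW
  req#10 t=23ms (window 2): ALLOW
  req#11 t=26ms (window 2): ALLOW
  req#12 t=28ms (window 2): ALLOW
  req#13 t=31ms (window 3): ALLOW
  req#14 t=34ms (window 3): ALLOW
  req#15 t=36ms (window 3): ALLOW
  req#16 t=39ms (window 3): ALLOW
  req#17 t=41ms (window 4): ALLOW
  req#18 t=44ms (window 4): ALLOW
  req#19 t=46ms (window 4): ALLOW
  req#20 t=49ms (window 4): ALLOW

Allowed counts by window: 4 4 4 4 4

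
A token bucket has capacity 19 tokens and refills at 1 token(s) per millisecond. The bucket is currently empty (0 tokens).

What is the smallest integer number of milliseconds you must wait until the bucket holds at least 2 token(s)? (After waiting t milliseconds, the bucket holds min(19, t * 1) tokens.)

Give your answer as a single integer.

Need t * 1 >= 2, so t >= 2/1.
Smallest integer t = ceil(2/1) = 2.

Answer: 2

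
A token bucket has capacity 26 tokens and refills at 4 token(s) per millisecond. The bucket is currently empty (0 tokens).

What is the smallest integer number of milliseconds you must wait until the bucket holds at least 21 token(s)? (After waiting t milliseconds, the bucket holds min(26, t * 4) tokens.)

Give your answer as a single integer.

Answer: 6

Derivation:
Need t * 4 >= 21, so t >= 21/4.
Smallest integer t = ceil(21/4) = 6.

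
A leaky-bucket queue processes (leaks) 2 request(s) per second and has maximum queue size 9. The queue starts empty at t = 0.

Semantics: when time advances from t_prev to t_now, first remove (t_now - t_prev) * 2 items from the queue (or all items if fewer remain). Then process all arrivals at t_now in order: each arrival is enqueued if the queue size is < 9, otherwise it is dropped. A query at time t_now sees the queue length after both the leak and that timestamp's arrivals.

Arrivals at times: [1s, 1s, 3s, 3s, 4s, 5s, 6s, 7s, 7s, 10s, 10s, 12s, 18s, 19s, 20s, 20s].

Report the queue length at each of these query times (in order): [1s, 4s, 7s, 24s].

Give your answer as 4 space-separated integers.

Queue lengths at query times:
  query t=1s: backlog = 2
  query t=4s: backlog = 1
  query t=7s: backlog = 2
  query t=24s: backlog = 0

Answer: 2 1 2 0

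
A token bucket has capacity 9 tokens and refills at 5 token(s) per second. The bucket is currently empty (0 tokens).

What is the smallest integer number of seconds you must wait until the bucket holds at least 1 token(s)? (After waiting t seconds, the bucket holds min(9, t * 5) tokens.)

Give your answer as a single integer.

Need t * 5 >= 1, so t >= 1/5.
Smallest integer t = ceil(1/5) = 1.

Answer: 1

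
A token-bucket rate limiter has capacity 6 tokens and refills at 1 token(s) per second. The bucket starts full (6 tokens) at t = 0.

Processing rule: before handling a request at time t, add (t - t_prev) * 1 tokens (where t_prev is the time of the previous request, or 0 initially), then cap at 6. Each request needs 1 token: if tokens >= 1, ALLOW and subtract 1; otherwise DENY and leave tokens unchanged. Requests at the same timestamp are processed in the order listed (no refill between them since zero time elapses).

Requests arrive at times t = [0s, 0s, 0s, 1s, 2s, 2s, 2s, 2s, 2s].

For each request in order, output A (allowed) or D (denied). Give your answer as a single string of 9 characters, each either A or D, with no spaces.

Answer: AAAAAAAAD

Derivation:
Simulating step by step:
  req#1 t=0s: ALLOW
  req#2 t=0s: ALLOW
  req#3 t=0s: ALLOW
  req#4 t=1s: ALLOW
  req#5 t=2s: ALLOW
  req#6 t=2s: ALLOW
  req#7 t=2s: ALLOW
  req#8 t=2s: ALLOW
  req#9 t=2s: DENY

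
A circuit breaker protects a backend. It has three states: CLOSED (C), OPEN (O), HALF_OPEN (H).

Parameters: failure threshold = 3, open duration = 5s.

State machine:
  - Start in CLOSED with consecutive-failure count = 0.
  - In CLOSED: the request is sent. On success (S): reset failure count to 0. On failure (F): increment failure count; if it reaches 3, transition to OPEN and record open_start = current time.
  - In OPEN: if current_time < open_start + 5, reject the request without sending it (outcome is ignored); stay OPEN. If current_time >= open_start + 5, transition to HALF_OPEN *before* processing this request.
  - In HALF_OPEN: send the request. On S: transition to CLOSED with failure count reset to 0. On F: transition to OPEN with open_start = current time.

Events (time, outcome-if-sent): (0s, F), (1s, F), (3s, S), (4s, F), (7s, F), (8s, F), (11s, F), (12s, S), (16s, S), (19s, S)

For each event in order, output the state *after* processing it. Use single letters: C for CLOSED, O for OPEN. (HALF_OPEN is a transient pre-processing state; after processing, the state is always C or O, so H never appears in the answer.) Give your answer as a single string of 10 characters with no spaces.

State after each event:
  event#1 t=0s outcome=F: state=CLOSED
  event#2 t=1s outcome=F: state=CLOSED
  event#3 t=3s outcome=S: state=CLOSED
  event#4 t=4s outcome=F: state=CLOSED
  event#5 t=7s outcome=F: state=CLOSED
  event#6 t=8s outcome=F: state=OPEN
  event#7 t=11s outcome=F: state=OPEN
  event#8 t=12s outcome=S: state=OPEN
  event#9 t=16s outcome=S: state=CLOSED
  event#10 t=19s outcome=S: state=CLOSED

Answer: CCCCCOOOCC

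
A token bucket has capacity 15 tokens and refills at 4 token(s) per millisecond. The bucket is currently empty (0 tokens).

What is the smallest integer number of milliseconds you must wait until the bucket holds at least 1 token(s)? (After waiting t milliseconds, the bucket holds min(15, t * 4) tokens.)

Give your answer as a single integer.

Need t * 4 >= 1, so t >= 1/4.
Smallest integer t = ceil(1/4) = 1.

Answer: 1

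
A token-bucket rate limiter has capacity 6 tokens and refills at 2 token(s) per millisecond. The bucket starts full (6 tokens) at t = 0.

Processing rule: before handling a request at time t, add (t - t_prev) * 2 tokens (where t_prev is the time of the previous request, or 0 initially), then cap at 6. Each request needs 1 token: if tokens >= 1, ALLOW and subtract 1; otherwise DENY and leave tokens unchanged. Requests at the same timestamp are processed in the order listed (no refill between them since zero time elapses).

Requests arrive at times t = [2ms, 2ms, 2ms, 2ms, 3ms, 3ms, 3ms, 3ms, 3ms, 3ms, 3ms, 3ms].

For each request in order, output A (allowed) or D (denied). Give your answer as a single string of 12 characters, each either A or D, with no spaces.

Simulating step by step:
  req#1 t=2ms: ALLOW
  req#2 t=2ms: ALLOW
  req#3 t=2ms: ALLOW
  req#4 t=2ms: ALLOW
  req#5 t=3ms: ALLOW
  req#6 t=3ms: ALLOW
  req#7 t=3ms: ALLOW
  req#8 t=3ms: ALLOW
  req#9 t=3ms: DENY
  req#10 t=3ms: DENY
  req#11 t=3ms: DENY
  req#12 t=3ms: DENY

Answer: AAAAAAAADDDD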